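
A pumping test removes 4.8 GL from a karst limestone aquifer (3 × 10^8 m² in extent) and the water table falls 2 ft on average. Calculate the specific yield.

Δh = 2 ft = 0.6096 m
ΔV = 4.8 GL = 4.8 × 10^6 m³
Sy = ΔV / (A × Δh) = 4.8 × 10^6 m³ / (3 × 10^8 m² × 0.6096 m) = 0.02625

Sy ≈ 0.026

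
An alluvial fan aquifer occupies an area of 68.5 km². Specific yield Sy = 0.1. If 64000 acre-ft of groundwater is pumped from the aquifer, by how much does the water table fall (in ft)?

Δh ≈ 37.8 ft

A = 68.5 km² = 6.85 × 10^7 m²
ΔV = 64000 acre-ft = 7.894 × 10^7 m³
Δh = ΔV / (Sy × A) = 7.894 × 10^7 m³ / (0.1 × 6.85 × 10^7 m²) = 11.52 m
Δh = 11.52 m = 37.81 ft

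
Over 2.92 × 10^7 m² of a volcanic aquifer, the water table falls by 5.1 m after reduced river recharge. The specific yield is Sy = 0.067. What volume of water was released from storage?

ΔV = Sy × A × Δh = 0.067 × 2.92 × 10^7 m² × 5.1 m = 9.978 × 10^6 m³

ΔV ≈ 9.98 × 10^6 m³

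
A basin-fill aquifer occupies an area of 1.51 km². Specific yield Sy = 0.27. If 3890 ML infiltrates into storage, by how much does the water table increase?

Δh ≈ 9.54 m

A = 1.51 km² = 1.51 × 10^6 m²
ΔV = 3890 ML = 3.89 × 10^6 m³
Δh = ΔV / (Sy × A) = 3.89 × 10^6 m³ / (0.27 × 1.51 × 10^6 m²) = 9.541 m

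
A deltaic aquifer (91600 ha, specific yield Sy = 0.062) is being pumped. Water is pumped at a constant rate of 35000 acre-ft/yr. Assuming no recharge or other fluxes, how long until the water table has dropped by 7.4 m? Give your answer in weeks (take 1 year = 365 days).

A = 91600 ha = 9.16 × 10^8 m²
ΔV = Sy × A × Δh = 0.062 × 9.16 × 10^8 × 7.4 = 4.203 × 10^8 m³
Q = 35000 acre-ft/yr = 1.183 × 10^5 m³/d
t = ΔV / Q = 4.203 × 10^8 m³ / 1.183 × 10^5 m³/d = 3553 d
t = 3553 d ≈ 507.6 weeks

t ≈ 508 weeks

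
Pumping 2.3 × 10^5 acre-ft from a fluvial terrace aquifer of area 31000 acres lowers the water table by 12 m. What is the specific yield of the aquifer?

A = 31000 acres = 1.255 × 10^8 m²
ΔV = 2.3 × 10^5 acre-ft = 2.837 × 10^8 m³
Sy = ΔV / (A × Δh) = 2.837 × 10^8 m³ / (1.255 × 10^8 m² × 12 m) = 0.1885

Sy ≈ 0.19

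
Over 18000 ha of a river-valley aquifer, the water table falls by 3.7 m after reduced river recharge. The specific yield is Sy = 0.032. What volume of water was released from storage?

ΔV ≈ 2.13 × 10^7 m³

A = 18000 ha = 1.8 × 10^8 m²
ΔV = Sy × A × Δh = 0.032 × 1.8 × 10^8 m² × 3.7 m = 2.131 × 10^7 m³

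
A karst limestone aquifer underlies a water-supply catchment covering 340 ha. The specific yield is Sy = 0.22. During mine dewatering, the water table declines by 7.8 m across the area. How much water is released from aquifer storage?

A = 340 ha = 3.4 × 10^6 m²
ΔV = Sy × A × Δh = 0.22 × 3.4 × 10^6 m² × 7.8 m = 5.834 × 10^6 m³

ΔV ≈ 5.83 × 10^6 m³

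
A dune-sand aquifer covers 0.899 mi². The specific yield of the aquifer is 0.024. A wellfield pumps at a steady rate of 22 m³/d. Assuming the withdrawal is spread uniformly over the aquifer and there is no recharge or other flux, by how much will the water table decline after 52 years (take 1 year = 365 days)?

Δh ≈ 7.47 m

A = 0.899 mi² = 2.328 × 10^6 m²
t = 52 years = 18980 d
ΔV = Q × t = 22 m³/d × 18980 d = 4.176 × 10^5 m³
Δh = ΔV / (Sy × A) = 4.176 × 10^5 / (0.024 × 2.328 × 10^6) = 7.472 m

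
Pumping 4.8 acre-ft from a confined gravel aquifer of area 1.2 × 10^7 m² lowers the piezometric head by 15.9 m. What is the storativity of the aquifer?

S ≈ 3.1 × 10^-5

ΔV = 4.8 acre-ft = 5921 m³
S = ΔV / (A × Δh) = 5921 m³ / (1.2 × 10^7 m² × 15.9 m) = 3.103 × 10^-5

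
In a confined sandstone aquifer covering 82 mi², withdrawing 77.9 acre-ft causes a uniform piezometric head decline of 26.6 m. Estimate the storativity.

A = 82 mi² = 2.124 × 10^8 m²
ΔV = 77.9 acre-ft = 96090 m³
S = ΔV / (A × Δh) = 96090 m³ / (2.124 × 10^8 m² × 26.6 m) = 1.701 × 10^-5

S ≈ 1.7 × 10^-5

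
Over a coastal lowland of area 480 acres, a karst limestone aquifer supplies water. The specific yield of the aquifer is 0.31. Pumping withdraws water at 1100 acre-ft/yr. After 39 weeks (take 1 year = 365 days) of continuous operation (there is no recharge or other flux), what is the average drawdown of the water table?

A = 480 acres = 1.942 × 10^6 m²
Q = 1100 acre-ft/yr = 3717 m³/d
t = 39 weeks = 273 d
ΔV = Q × t = 3717 m³/d × 273 d = 1.015 × 10^6 m³
Δh = ΔV / (Sy × A) = 1.015 × 10^6 / (0.31 × 1.942 × 10^6) = 1.685 m

Δh ≈ 1.69 m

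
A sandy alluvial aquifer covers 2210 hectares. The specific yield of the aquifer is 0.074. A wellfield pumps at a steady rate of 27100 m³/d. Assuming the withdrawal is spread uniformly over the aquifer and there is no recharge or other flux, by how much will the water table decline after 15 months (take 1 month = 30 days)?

A = 2210 hectares = 2.21 × 10^7 m²
t = 15 months = 450 d
ΔV = Q × t = 27100 m³/d × 450 d = 1.22 × 10^7 m³
Δh = ΔV / (Sy × A) = 1.22 × 10^7 / (0.074 × 2.21 × 10^7) = 7.457 m

Δh ≈ 7.46 m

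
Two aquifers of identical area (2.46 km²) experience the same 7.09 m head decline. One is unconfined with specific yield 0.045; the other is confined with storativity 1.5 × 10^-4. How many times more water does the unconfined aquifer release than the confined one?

A = 2.46 km² = 2.46 × 10^6 m²
Unconfined: ΔV_u = Sy × A × Δh = 0.045 × 2.46 × 10^6 × 7.09 = 7.849 × 10^5 m³
Confined: ΔV_c = S × A × Δh = 1.5 × 10^-4 × 2.46 × 10^6 × 7.09 = 2616 m³
Ratio = ΔV_u / ΔV_c = Sy / S = 0.045 / 1.5 × 10^-4 = 300

ΔV_u / ΔV_c ≈ 300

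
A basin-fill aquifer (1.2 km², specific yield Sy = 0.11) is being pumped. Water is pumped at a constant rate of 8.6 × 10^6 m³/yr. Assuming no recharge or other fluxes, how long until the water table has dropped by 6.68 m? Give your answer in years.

A = 1.2 km² = 1.2 × 10^6 m²
ΔV = Sy × A × Δh = 0.11 × 1.2 × 10^6 × 6.68 = 8.818 × 10^5 m³
Q = 8.6 × 10^6 m³/yr = 23560 m³/d
t = ΔV / Q = 8.818 × 10^5 m³ / 23560 m³/d = 37.42 d
t = 37.42 d ≈ 0.1025 years

t ≈ 0.103 years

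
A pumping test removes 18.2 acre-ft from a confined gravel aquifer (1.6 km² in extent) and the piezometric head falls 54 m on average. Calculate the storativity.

A = 1.6 km² = 1.6 × 10^6 m²
ΔV = 18.2 acre-ft = 22450 m³
S = ΔV / (A × Δh) = 22450 m³ / (1.6 × 10^6 m² × 54 m) = 2.598 × 10^-4

S ≈ 2.6 × 10^-4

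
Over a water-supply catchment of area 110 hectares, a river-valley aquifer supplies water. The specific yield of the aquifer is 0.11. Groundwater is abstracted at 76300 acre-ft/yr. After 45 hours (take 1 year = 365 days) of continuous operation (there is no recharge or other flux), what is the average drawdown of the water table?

Δh ≈ 4 m

A = 110 hectares = 1.1 × 10^6 m²
Q = 76300 acre-ft/yr = 2.578 × 10^5 m³/d
t = 45 hours = 1.875 d
ΔV = Q × t = 2.578 × 10^5 m³/d × 1.875 d = 4.835 × 10^5 m³
Δh = ΔV / (Sy × A) = 4.835 × 10^5 / (0.11 × 1.1 × 10^6) = 3.996 m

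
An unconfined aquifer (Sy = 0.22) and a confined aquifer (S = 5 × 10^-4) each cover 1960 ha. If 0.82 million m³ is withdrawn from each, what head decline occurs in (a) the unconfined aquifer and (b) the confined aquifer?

A = 1960 ha = 1.96 × 10^7 m²
ΔV = 0.82 million m³ = 8.2 × 10^5 m³
Unconfined: Δh_u = ΔV/(Sy·A) = 8.2 × 10^5/(0.22 × 1.96 × 10^7) = 0.1902 m
Confined: Δh_c = ΔV/(S·A) = 8.2 × 10^5/(5 × 10^-4 × 1.96 × 10^7) = 83.67 m

Δh_u ≈ 0.19 m; Δh_c ≈ 83.7 m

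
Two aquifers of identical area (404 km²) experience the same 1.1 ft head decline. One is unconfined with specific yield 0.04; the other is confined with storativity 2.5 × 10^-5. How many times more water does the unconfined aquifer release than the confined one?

ΔV_u / ΔV_c ≈ 1600

A = 404 km² = 4.04 × 10^8 m²
Δh = 1.1 ft = 0.3353 m
Unconfined: ΔV_u = Sy × A × Δh = 0.04 × 4.04 × 10^8 × 0.3353 = 5.418 × 10^6 m³
Confined: ΔV_c = S × A × Δh = 2.5 × 10^-5 × 4.04 × 10^8 × 0.3353 = 3386 m³
Ratio = ΔV_u / ΔV_c = Sy / S = 0.04 / 2.5 × 10^-5 = 1600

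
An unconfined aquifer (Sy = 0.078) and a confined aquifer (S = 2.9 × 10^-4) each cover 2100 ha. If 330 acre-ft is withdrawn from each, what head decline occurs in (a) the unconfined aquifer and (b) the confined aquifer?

A = 2100 ha = 2.1 × 10^7 m²
ΔV = 330 acre-ft = 4.07 × 10^5 m³
Unconfined: Δh_u = ΔV/(Sy·A) = 4.07 × 10^5/(0.078 × 2.1 × 10^7) = 0.2485 m
Confined: Δh_c = ΔV/(S·A) = 4.07 × 10^5/(2.9 × 10^-4 × 2.1 × 10^7) = 66.84 m

Δh_u ≈ 0.249 m; Δh_c ≈ 66.8 m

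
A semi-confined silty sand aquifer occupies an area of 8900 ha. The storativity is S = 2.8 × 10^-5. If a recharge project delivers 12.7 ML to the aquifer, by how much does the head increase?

A = 8900 ha = 8.9 × 10^7 m²
ΔV = 12.7 ML = 12700 m³
Δh = ΔV / (S × A) = 12700 m³ / (2.8 × 10^-5 × 8.9 × 10^7 m²) = 5.096 m

Δh ≈ 5.1 m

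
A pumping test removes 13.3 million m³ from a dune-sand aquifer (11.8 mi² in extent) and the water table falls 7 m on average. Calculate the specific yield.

Sy ≈ 0.062

A = 11.8 mi² = 3.056 × 10^7 m²
ΔV = 13.3 million m³ = 1.33 × 10^7 m³
Sy = ΔV / (A × Δh) = 1.33 × 10^7 m³ / (3.056 × 10^7 m² × 7 m) = 0.06217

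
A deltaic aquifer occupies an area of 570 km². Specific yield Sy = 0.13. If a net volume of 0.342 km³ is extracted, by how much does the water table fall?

A = 570 km² = 5.7 × 10^8 m²
ΔV = 0.342 km³ = 3.42 × 10^8 m³
Δh = ΔV / (Sy × A) = 3.42 × 10^8 m³ / (0.13 × 5.7 × 10^8 m²) = 4.615 m

Δh ≈ 4.62 m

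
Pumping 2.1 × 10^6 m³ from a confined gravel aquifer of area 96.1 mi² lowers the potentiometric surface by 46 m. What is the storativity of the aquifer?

S ≈ 1.8 × 10^-4

A = 96.1 mi² = 2.489 × 10^8 m²
S = ΔV / (A × Δh) = 2.1 × 10^6 m³ / (2.489 × 10^8 m² × 46 m) = 1.834 × 10^-4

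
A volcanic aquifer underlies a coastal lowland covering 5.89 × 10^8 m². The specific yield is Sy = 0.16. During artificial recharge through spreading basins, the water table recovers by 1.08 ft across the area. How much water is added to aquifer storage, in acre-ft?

Δh = 1.08 ft = 0.3292 m
ΔV = Sy × A × Δh = 0.16 × 5.89 × 10^8 m² × 0.3292 m = 3.102 × 10^7 m³
ΔV = 3.102 × 10^7 m³ = 25150 acre-ft

ΔV ≈ 25200 acre-ft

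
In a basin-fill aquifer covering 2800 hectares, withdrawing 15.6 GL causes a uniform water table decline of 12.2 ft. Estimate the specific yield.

Sy ≈ 0.15

A = 2800 hectares = 2.8 × 10^7 m²
Δh = 12.2 ft = 3.719 m
ΔV = 15.6 GL = 1.56 × 10^7 m³
Sy = ΔV / (A × Δh) = 1.56 × 10^7 m³ / (2.8 × 10^7 m² × 3.719 m) = 0.1498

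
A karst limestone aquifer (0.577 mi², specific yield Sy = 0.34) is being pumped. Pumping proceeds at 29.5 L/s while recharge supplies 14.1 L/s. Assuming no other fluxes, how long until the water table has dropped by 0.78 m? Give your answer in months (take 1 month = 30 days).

A = 0.577 mi² = 1.494 × 10^6 m²
ΔV = Sy × A × Δh = 0.34 × 1.494 × 10^6 × 0.78 = 3.963 × 10^5 m³
Net withdrawal = 29.5 − 14.1 = 15.4 L/s = 1331 m³/d
t = ΔV / Q = 3.963 × 10^5 m³ / 1331 m³/d = 297.9 d
t = 297.9 d ≈ 9.929 months

t ≈ 9.93 months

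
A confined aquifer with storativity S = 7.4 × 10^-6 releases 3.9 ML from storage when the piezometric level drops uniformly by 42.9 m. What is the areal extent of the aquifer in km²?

A ≈ 12.3 km²

ΔV = 3.9 ML = 3900 m³
A = ΔV / (S × Δh) = 3900 / (7.4 × 10^-6 × 42.9) = 1.229 × 10^7 m²
A = 1.229 × 10^7 m² = 12.29 km²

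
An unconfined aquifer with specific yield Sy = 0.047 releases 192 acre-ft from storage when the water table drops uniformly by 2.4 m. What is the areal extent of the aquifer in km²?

A ≈ 2.1 km²

ΔV = 192 acre-ft = 2.368 × 10^5 m³
A = ΔV / (Sy × Δh) = 2.368 × 10^5 / (0.047 × 2.4) = 2.1 × 10^6 m²
A = 2.1 × 10^6 m² = 2.1 km²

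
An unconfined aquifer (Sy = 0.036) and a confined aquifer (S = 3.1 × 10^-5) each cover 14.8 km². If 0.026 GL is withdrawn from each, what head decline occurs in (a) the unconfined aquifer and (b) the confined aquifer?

Δh_u ≈ 0.0488 m; Δh_c ≈ 56.7 m

A = 14.8 km² = 1.48 × 10^7 m²
ΔV = 0.026 GL = 26000 m³
Unconfined: Δh_u = ΔV/(Sy·A) = 26000/(0.036 × 1.48 × 10^7) = 0.0488 m
Confined: Δh_c = ΔV/(S·A) = 26000/(3.1 × 10^-5 × 1.48 × 10^7) = 56.67 m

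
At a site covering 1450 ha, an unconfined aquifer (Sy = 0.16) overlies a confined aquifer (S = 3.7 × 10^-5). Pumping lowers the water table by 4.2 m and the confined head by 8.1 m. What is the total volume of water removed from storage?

A = 1450 ha = 1.45 × 10^7 m²
Unconfined: ΔV_u = Sy × A × Δh_u = 0.16 × 1.45 × 10^7 × 4.2 = 9.744 × 10^6 m³
Confined: ΔV_c = S × A × Δh_c = 3.7 × 10^-5 × 1.45 × 10^7 × 8.1 = 4346 m³
Total ΔV = 9.744 × 10^6 + 4346 = 9.748 × 10^6 m³

ΔV ≈ 9.75 × 10^6 m³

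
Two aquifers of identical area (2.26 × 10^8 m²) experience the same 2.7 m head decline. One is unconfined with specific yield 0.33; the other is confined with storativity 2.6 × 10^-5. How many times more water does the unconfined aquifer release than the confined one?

ΔV_u / ΔV_c ≈ 12700

Unconfined: ΔV_u = Sy × A × Δh = 0.33 × 2.26 × 10^8 × 2.7 = 2.014 × 10^8 m³
Confined: ΔV_c = S × A × Δh = 2.6 × 10^-5 × 2.26 × 10^8 × 2.7 = 15870 m³
Ratio = ΔV_u / ΔV_c = Sy / S = 0.33 / 2.6 × 10^-5 = 12690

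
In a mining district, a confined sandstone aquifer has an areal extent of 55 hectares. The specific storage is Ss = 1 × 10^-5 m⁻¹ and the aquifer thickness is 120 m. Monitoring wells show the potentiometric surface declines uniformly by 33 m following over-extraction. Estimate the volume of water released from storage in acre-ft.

S = Ss × b = 1 × 10^-5 m⁻¹ × 120 m = 1.2 × 10^-3
A = 55 hectares = 5.5 × 10^5 m²
ΔV = S × A × Δh = 0.0012 × 5.5 × 10^5 m² × 33 m = 21780 m³
ΔV = 21780 m³ = 17.66 acre-ft

ΔV ≈ 17.7 acre-ft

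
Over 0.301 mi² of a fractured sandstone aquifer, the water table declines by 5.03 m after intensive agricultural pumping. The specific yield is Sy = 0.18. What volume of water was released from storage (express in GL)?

A = 0.301 mi² = 7.796 × 10^5 m²
ΔV = Sy × A × Δh = 0.18 × 7.796 × 10^5 m² × 5.03 m = 7.058 × 10^5 m³
ΔV = 7.058 × 10^5 m³ = 0.7058 GL

ΔV ≈ 0.706 GL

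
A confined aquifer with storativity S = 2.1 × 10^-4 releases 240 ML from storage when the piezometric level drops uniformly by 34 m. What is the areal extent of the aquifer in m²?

A ≈ 3.36 × 10^7 m²

ΔV = 240 ML = 2.4 × 10^5 m³
A = ΔV / (S × Δh) = 2.4 × 10^5 / (2.1 × 10^-4 × 34) = 3.361 × 10^7 m²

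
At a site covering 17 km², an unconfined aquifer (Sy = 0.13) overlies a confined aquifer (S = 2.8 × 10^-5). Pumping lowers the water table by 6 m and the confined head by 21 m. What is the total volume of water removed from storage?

A = 17 km² = 1.7 × 10^7 m²
Unconfined: ΔV_u = Sy × A × Δh_u = 0.13 × 1.7 × 10^7 × 6 = 1.326 × 10^7 m³
Confined: ΔV_c = S × A × Δh_c = 2.8 × 10^-5 × 1.7 × 10^7 × 21 = 9996 m³
Total ΔV = 1.326 × 10^7 + 9996 = 1.327 × 10^7 m³

ΔV ≈ 1.33 × 10^7 m³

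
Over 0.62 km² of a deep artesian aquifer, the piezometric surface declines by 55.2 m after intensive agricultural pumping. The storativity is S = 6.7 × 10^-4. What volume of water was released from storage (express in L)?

A = 0.62 km² = 6.2 × 10^5 m²
ΔV = S × A × Δh = 6.7 × 10^-4 × 6.2 × 10^5 m² × 55.2 m = 22930 m³
ΔV = 22930 m³ = 2.293 × 10^7 L

ΔV ≈ 2.29 × 10^7 L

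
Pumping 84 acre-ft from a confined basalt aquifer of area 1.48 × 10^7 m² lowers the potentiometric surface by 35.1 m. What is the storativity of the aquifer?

ΔV = 84 acre-ft = 1.036 × 10^5 m³
S = ΔV / (A × Δh) = 1.036 × 10^5 m³ / (1.48 × 10^7 m² × 35.1 m) = 1.995 × 10^-4

S ≈ 2 × 10^-4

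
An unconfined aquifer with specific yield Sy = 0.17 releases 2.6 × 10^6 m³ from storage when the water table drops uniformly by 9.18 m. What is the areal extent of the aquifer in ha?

A = ΔV / (Sy × Δh) = 2.6 × 10^6 / (0.17 × 9.18) = 1.666 × 10^6 m²
A = 1.666 × 10^6 m² = 166.6 ha

A ≈ 167 ha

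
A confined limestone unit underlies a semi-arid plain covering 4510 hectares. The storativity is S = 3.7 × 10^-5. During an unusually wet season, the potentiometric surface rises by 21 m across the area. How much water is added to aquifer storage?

A = 4510 hectares = 4.51 × 10^7 m²
ΔV = S × A × Δh = 3.7 × 10^-5 × 4.51 × 10^7 m² × 21 m = 35040 m³

ΔV ≈ 35000 m³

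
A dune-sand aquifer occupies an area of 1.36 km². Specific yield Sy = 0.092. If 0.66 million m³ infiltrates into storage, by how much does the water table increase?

Δh ≈ 5.27 m

A = 1.36 km² = 1.36 × 10^6 m²
ΔV = 0.66 million m³ = 6.6 × 10^5 m³
Δh = ΔV / (Sy × A) = 6.6 × 10^5 m³ / (0.092 × 1.36 × 10^6 m²) = 5.275 m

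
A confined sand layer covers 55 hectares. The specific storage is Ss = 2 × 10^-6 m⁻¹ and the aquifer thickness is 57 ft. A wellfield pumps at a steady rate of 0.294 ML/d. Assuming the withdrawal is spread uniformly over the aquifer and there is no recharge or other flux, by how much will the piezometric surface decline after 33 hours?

b = 57 ft = 17.37 m
S = Ss × b = 2 × 10^-6 m⁻¹ × 17.37 m = 3.475 × 10^-5
A = 55 hectares = 5.5 × 10^5 m²
Q = 0.294 ML/d = 294 m³/d
t = 33 hours = 1.375 d
ΔV = Q × t = 294 m³/d × 1.375 d = 404.2 m³
Δh = ΔV / (S × A) = 404.2 / (3.475 × 10^-5 × 5.5 × 10^5) = 21.15 m

Δh ≈ 21.2 m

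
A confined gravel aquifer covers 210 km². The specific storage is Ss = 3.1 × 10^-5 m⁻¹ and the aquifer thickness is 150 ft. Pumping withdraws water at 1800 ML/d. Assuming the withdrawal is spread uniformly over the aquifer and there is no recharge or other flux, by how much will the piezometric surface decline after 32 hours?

b = 150 ft = 45.72 m
S = Ss × b = 3.1 × 10^-5 m⁻¹ × 45.72 m = 1.417 × 10^-3
A = 210 km² = 2.1 × 10^8 m²
Q = 1800 ML/d = 1.8 × 10^6 m³/d
t = 32 hours = 1.333 d
ΔV = Q × t = 1.8 × 10^6 m³/d × 1.333 d = 2.4 × 10^6 m³
Δh = ΔV / (S × A) = 2.4 × 10^6 / (0.001417 × 2.1 × 10^8) = 8.064 m

Δh ≈ 8.06 m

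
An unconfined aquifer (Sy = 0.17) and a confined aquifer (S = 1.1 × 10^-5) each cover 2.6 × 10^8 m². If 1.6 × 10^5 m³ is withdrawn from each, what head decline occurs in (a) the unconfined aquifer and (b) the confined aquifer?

Δh_u ≈ 0.00362 m; Δh_c ≈ 55.9 m

Unconfined: Δh_u = ΔV/(Sy·A) = 1.6 × 10^5/(0.17 × 2.6 × 10^8) = 0.00362 m
Confined: Δh_c = ΔV/(S·A) = 1.6 × 10^5/(1.1 × 10^-5 × 2.6 × 10^8) = 55.94 m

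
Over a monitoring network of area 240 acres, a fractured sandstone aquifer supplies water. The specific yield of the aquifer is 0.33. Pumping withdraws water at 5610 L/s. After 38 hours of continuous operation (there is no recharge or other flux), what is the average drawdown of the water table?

A = 240 acres = 9.712 × 10^5 m²
Q = 5610 L/s = 4.847 × 10^5 m³/d
t = 38 hours = 1.583 d
ΔV = Q × t = 4.847 × 10^5 m³/d × 1.583 d = 7.674 × 10^5 m³
Δh = ΔV / (Sy × A) = 7.674 × 10^5 / (0.33 × 9.712 × 10^5) = 2.394 m

Δh ≈ 2.39 m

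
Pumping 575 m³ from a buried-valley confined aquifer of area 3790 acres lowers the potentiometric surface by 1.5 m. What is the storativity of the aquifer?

S ≈ 2.5 × 10^-5

A = 3790 acres = 1.534 × 10^7 m²
S = ΔV / (A × Δh) = 575 m³ / (1.534 × 10^7 m² × 1.5 m) = 2.499 × 10^-5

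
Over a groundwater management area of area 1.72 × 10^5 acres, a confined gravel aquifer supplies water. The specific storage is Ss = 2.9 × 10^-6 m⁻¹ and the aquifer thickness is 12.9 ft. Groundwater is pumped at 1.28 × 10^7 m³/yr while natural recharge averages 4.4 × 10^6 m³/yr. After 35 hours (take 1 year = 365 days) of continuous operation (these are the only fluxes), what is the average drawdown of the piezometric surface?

Δh ≈ 4.23 m

b = 12.9 ft = 3.932 m
S = Ss × b = 2.9 × 10^-6 m⁻¹ × 3.932 m = 1.14 × 10^-5
A = 1.72 × 10^5 acres = 6.961 × 10^8 m²
Net abstraction = 1.28 × 10^7 − 4.4 × 10^6 = 8.4 × 10^6 m³/yr
Q_net = 8.4 × 10^6 m³/yr = 23010 m³/d
t = 35 hours = 1.458 d
ΔV = Q × t = 23010 m³/d × 1.458 d = 33560 m³
Δh = ΔV / (S × A) = 33560 / (1.14 × 10^-5 × 6.961 × 10^8) = 4.229 m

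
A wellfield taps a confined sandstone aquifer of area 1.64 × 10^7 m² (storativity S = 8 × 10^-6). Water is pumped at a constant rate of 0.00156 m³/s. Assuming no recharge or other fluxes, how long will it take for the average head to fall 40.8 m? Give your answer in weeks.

ΔV = S × A × Δh = 8 × 10^-6 × 1.64 × 10^7 × 40.8 = 5353 m³
Q = 0.00156 m³/s = 134.8 m³/d
t = ΔV / Q = 5353 m³ / 134.8 m³/d = 39.72 d
t = 39.72 d ≈ 5.674 weeks

t ≈ 5.67 weeks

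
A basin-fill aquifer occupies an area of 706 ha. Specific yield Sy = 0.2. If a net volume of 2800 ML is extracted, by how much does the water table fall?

A = 706 ha = 7.06 × 10^6 m²
ΔV = 2800 ML = 2.8 × 10^6 m³
Δh = ΔV / (Sy × A) = 2.8 × 10^6 m³ / (0.2 × 7.06 × 10^6 m²) = 1.983 m

Δh ≈ 1.98 m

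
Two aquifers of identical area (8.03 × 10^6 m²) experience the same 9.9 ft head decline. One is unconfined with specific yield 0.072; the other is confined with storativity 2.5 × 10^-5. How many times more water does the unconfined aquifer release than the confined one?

ΔV_u / ΔV_c ≈ 2880

Δh = 9.9 ft = 3.018 m
Unconfined: ΔV_u = Sy × A × Δh = 0.072 × 8.03 × 10^6 × 3.018 = 1.745 × 10^6 m³
Confined: ΔV_c = S × A × Δh = 2.5 × 10^-5 × 8.03 × 10^6 × 3.018 = 605.8 m³
Ratio = ΔV_u / ΔV_c = Sy / S = 0.072 / 2.5 × 10^-5 = 2880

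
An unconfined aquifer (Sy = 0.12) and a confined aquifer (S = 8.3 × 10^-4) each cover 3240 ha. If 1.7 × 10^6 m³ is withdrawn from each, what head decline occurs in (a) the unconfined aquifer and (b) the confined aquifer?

Δh_u ≈ 0.437 m; Δh_c ≈ 63.2 m

A = 3240 ha = 3.24 × 10^7 m²
Unconfined: Δh_u = ΔV/(Sy·A) = 1.7 × 10^6/(0.12 × 3.24 × 10^7) = 0.4372 m
Confined: Δh_c = ΔV/(S·A) = 1.7 × 10^6/(8.3 × 10^-4 × 3.24 × 10^7) = 63.22 m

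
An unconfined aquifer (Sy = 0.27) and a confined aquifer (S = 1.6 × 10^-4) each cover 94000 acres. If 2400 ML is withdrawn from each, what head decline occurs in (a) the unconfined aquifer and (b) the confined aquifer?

A = 94000 acres = 3.804 × 10^8 m²
ΔV = 2400 ML = 2.4 × 10^6 m³
Unconfined: Δh_u = ΔV/(Sy·A) = 2.4 × 10^6/(0.27 × 3.804 × 10^8) = 0.02337 m
Confined: Δh_c = ΔV/(S·A) = 2.4 × 10^6/(1.6 × 10^-4 × 3.804 × 10^8) = 39.43 m

Δh_u ≈ 0.0234 m; Δh_c ≈ 39.4 m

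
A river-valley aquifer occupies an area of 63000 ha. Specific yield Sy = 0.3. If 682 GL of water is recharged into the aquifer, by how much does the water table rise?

Δh ≈ 3.61 m

A = 63000 ha = 6.3 × 10^8 m²
ΔV = 682 GL = 6.82 × 10^8 m³
Δh = ΔV / (Sy × A) = 6.82 × 10^8 m³ / (0.3 × 6.3 × 10^8 m²) = 3.608 m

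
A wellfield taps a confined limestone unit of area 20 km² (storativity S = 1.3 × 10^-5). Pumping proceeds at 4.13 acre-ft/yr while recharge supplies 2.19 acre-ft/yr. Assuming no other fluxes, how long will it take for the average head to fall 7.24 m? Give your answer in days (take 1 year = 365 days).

t ≈ 287 days

A = 20 km² = 2 × 10^7 m²
ΔV = S × A × Δh = 1.3 × 10^-5 × 2 × 10^7 × 7.24 = 1882 m³
Net withdrawal = 4.13 − 2.19 = 1.94 acre-ft/yr = 6.556 m³/d
t = ΔV / Q = 1882 m³ / 6.556 m³/d = 287.1 d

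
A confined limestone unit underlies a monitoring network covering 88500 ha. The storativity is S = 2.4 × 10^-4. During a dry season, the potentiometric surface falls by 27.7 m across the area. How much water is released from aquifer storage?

A = 88500 ha = 8.85 × 10^8 m²
ΔV = S × A × Δh = 2.4 × 10^-4 × 8.85 × 10^8 m² × 27.7 m = 5.883 × 10^6 m³

ΔV ≈ 5.88 × 10^6 m³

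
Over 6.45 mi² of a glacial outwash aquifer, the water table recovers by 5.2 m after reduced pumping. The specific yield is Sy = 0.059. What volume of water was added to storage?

ΔV ≈ 5.13 × 10^6 m³

A = 6.45 mi² = 1.671 × 10^7 m²
ΔV = Sy × A × Δh = 0.059 × 1.671 × 10^7 m² × 5.2 m = 5.125 × 10^6 m³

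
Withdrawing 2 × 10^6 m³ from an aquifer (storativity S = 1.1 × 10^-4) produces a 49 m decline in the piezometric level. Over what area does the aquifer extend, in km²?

A ≈ 371 km²

A = ΔV / (S × Δh) = 2 × 10^6 / (1.1 × 10^-4 × 49) = 3.711 × 10^8 m²
A = 3.711 × 10^8 m² = 371.1 km²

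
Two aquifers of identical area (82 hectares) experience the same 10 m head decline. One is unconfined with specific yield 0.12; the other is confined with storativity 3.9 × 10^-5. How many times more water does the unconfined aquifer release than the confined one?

A = 82 hectares = 8.2 × 10^5 m²
Unconfined: ΔV_u = Sy × A × Δh = 0.12 × 8.2 × 10^5 × 10 = 9.84 × 10^5 m³
Confined: ΔV_c = S × A × Δh = 3.9 × 10^-5 × 8.2 × 10^5 × 10 = 319.8 m³
Ratio = ΔV_u / ΔV_c = Sy / S = 0.12 / 3.9 × 10^-5 = 3077

ΔV_u / ΔV_c ≈ 3080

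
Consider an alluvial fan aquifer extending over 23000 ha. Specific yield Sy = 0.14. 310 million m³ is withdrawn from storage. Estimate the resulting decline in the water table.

A = 23000 ha = 2.3 × 10^8 m²
ΔV = 310 million m³ = 3.1 × 10^8 m³
Δh = ΔV / (Sy × A) = 3.1 × 10^8 m³ / (0.14 × 2.3 × 10^8 m²) = 9.627 m

Δh ≈ 9.63 m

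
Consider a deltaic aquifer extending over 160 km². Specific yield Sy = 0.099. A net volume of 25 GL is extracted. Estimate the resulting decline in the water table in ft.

Δh ≈ 5.18 ft

A = 160 km² = 1.6 × 10^8 m²
ΔV = 25 GL = 2.5 × 10^7 m³
Δh = ΔV / (Sy × A) = 2.5 × 10^7 m³ / (0.099 × 1.6 × 10^8 m²) = 1.578 m
Δh = 1.578 m = 5.178 ft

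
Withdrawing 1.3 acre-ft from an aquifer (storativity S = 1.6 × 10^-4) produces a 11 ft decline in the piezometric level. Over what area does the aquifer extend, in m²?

A ≈ 2.99 × 10^6 m²

Δh = 11 ft = 3.353 m
ΔV = 1.3 acre-ft = 1604 m³
A = ΔV / (S × Δh) = 1604 / (1.6 × 10^-4 × 3.353) = 2.989 × 10^6 m²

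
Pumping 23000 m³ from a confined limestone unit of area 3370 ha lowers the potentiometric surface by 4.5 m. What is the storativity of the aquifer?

A = 3370 ha = 3.37 × 10^7 m²
S = ΔV / (A × Δh) = 23000 m³ / (3.37 × 10^7 m² × 4.5 m) = 1.517 × 10^-4

S ≈ 1.5 × 10^-4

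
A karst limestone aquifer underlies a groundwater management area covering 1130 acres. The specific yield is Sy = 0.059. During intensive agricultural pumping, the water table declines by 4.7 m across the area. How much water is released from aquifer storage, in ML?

ΔV ≈ 1270 ML

A = 1130 acres = 4.573 × 10^6 m²
ΔV = Sy × A × Δh = 0.059 × 4.573 × 10^6 m² × 4.7 m = 1.268 × 10^6 m³
ΔV = 1.268 × 10^6 m³ = 1268 ML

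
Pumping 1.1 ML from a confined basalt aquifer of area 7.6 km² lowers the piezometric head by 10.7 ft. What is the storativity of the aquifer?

A = 7.6 km² = 7.6 × 10^6 m²
Δh = 10.7 ft = 3.261 m
ΔV = 1.1 ML = 1100 m³
S = ΔV / (A × Δh) = 1100 m³ / (7.6 × 10^6 m² × 3.261 m) = 4.438 × 10^-5

S ≈ 4.4 × 10^-5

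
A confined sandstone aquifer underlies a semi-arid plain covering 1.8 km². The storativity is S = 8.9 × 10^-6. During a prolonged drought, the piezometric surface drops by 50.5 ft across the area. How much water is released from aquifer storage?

A = 1.8 km² = 1.8 × 10^6 m²
Δh = 50.5 ft = 15.39 m
ΔV = S × A × Δh = 8.9 × 10^-6 × 1.8 × 10^6 m² × 15.39 m = 246.6 m³

ΔV ≈ 247 m³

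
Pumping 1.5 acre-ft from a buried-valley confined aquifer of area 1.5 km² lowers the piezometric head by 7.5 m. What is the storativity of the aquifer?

A = 1.5 km² = 1.5 × 10^6 m²
ΔV = 1.5 acre-ft = 1850 m³
S = ΔV / (A × Δh) = 1850 m³ / (1.5 × 10^6 m² × 7.5 m) = 1.645 × 10^-4

S ≈ 1.6 × 10^-4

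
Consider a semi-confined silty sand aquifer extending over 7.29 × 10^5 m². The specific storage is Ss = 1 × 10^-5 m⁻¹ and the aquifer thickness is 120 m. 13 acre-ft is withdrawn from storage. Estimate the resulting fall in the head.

S = Ss × b = 1 × 10^-5 m⁻¹ × 120 m = 1.2 × 10^-3
ΔV = 13 acre-ft = 16040 m³
Δh = ΔV / (S × A) = 16040 m³ / (0.0012 × 7.29 × 10^5 m²) = 18.33 m

Δh ≈ 18.3 m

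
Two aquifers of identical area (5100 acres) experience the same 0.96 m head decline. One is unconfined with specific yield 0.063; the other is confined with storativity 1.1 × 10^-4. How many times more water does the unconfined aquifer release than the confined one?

A = 5100 acres = 2.064 × 10^7 m²
Unconfined: ΔV_u = Sy × A × Δh = 0.063 × 2.064 × 10^7 × 0.96 = 1.248 × 10^6 m³
Confined: ΔV_c = S × A × Δh = 1.1 × 10^-4 × 2.064 × 10^7 × 0.96 = 2179 m³
Ratio = ΔV_u / ΔV_c = Sy / S = 0.063 / 1.1 × 10^-4 = 572.7

ΔV_u / ΔV_c ≈ 573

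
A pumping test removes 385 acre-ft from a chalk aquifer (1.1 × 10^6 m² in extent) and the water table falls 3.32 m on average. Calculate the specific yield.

ΔV = 385 acre-ft = 4.749 × 10^5 m³
Sy = ΔV / (A × Δh) = 4.749 × 10^5 m³ / (1.1 × 10^6 m² × 3.32 m) = 0.13

Sy ≈ 0.13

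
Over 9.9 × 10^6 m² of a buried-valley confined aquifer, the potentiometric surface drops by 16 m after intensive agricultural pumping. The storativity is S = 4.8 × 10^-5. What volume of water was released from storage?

ΔV ≈ 7600 m³

ΔV = S × A × Δh = 4.8 × 10^-5 × 9.9 × 10^6 m² × 16 m = 7603 m³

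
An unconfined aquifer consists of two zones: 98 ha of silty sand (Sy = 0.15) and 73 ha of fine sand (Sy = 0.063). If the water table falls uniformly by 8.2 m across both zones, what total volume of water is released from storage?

ΔV ≈ 1.58 × 10^6 m³

A₁ = 98 ha = 9.8 × 10^5 m²; A₂ = 73 ha = 7.3 × 10^5 m²
ΔV₁ = 0.15 × 9.8 × 10^5 × 8.2 = 1.205 × 10^6 m³
ΔV₂ = 0.063 × 7.3 × 10^5 × 8.2 = 3.771 × 10^5 m³
ΔV = ΔV₁ + ΔV₂ = 1.583 × 10^6 m³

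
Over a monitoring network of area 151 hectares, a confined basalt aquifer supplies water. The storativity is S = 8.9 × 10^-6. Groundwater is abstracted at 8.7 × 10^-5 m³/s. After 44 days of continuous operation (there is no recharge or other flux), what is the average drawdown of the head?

Δh ≈ 24.6 m

A = 151 hectares = 1.51 × 10^6 m²
Q = 8.7 × 10^-5 m³/s = 7.517 m³/d
ΔV = Q × t = 7.517 m³/d × 44 d = 330.7 m³
Δh = ΔV / (S × A) = 330.7 / (8.9 × 10^-6 × 1.51 × 10^6) = 24.61 m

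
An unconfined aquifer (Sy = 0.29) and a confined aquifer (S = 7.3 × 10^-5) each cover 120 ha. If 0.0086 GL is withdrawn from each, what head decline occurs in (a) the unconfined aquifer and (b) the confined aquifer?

Δh_u ≈ 0.0247 m; Δh_c ≈ 98.2 m

A = 120 ha = 1.2 × 10^6 m²
ΔV = 0.0086 GL = 8600 m³
Unconfined: Δh_u = ΔV/(Sy·A) = 8600/(0.29 × 1.2 × 10^6) = 0.02471 m
Confined: Δh_c = ΔV/(S·A) = 8600/(7.3 × 10^-5 × 1.2 × 10^6) = 98.17 m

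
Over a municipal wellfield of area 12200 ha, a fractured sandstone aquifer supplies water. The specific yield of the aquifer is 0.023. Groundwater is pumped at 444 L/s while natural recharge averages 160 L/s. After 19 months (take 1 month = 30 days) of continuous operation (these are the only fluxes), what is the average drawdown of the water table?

Δh ≈ 4.98 m

A = 12200 ha = 1.22 × 10^8 m²
Net abstraction = 444 − 160 = 284 L/s
Q_net = 284 L/s = 24540 m³/d
t = 19 months = 570 d
ΔV = Q × t = 24540 m³/d × 570 d = 1.399 × 10^7 m³
Δh = ΔV / (Sy × A) = 1.399 × 10^7 / (0.023 × 1.22 × 10^8) = 4.984 m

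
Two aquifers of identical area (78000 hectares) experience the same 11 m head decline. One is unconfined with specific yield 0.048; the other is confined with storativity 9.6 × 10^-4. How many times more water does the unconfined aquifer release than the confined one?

A = 78000 hectares = 7.8 × 10^8 m²
Unconfined: ΔV_u = Sy × A × Δh = 0.048 × 7.8 × 10^8 × 11 = 4.118 × 10^8 m³
Confined: ΔV_c = S × A × Δh = 9.6 × 10^-4 × 7.8 × 10^8 × 11 = 8.237 × 10^6 m³
Ratio = ΔV_u / ΔV_c = Sy / S = 0.048 / 9.6 × 10^-4 = 50

ΔV_u / ΔV_c ≈ 50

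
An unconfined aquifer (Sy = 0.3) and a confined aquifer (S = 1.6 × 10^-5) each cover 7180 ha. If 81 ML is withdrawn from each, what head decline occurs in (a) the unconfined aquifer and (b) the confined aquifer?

Δh_u ≈ 0.00376 m; Δh_c ≈ 70.5 m

A = 7180 ha = 7.18 × 10^7 m²
ΔV = 81 ML = 81000 m³
Unconfined: Δh_u = ΔV/(Sy·A) = 81000/(0.3 × 7.18 × 10^7) = 0.00376 m
Confined: Δh_c = ΔV/(S·A) = 81000/(1.6 × 10^-5 × 7.18 × 10^7) = 70.51 m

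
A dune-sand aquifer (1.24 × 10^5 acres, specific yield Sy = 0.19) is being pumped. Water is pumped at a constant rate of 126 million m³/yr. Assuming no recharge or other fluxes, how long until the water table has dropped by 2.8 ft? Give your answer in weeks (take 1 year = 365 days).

t ≈ 33.7 weeks

A = 1.24 × 10^5 acres = 5.018 × 10^8 m²
Δh = 2.8 ft = 0.8534 m
ΔV = Sy × A × Δh = 0.19 × 5.018 × 10^8 × 0.8534 = 8.137 × 10^7 m³
Q = 126 million m³/yr = 3.452 × 10^5 m³/d
t = ΔV / Q = 8.137 × 10^7 m³ / 3.452 × 10^5 m³/d = 235.7 d
t = 235.7 d ≈ 33.67 weeks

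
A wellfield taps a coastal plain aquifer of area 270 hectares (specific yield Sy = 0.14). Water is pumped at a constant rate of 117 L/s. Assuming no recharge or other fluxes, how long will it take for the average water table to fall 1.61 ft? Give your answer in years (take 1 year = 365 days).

A = 270 hectares = 2.7 × 10^6 m²
Δh = 1.61 ft = 0.4907 m
ΔV = Sy × A × Δh = 0.14 × 2.7 × 10^6 × 0.4907 = 1.855 × 10^5 m³
Q = 117 L/s = 10110 m³/d
t = ΔV / Q = 1.855 × 10^5 m³ / 10110 m³/d = 18.35 d
t = 18.35 d ≈ 0.05027 years

t ≈ 0.0503 years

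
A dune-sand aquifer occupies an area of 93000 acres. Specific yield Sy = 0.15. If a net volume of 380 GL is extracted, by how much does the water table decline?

Δh ≈ 6.73 m

A = 93000 acres = 3.764 × 10^8 m²
ΔV = 380 GL = 3.8 × 10^8 m³
Δh = ΔV / (Sy × A) = 3.8 × 10^8 m³ / (0.15 × 3.764 × 10^8 m²) = 6.731 m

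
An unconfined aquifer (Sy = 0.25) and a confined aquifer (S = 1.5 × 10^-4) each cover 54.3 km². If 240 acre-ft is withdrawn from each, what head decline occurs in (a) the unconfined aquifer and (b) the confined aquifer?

Δh_u ≈ 0.0218 m; Δh_c ≈ 36.3 m

A = 54.3 km² = 5.43 × 10^7 m²
ΔV = 240 acre-ft = 2.96 × 10^5 m³
Unconfined: Δh_u = ΔV/(Sy·A) = 2.96 × 10^5/(0.25 × 5.43 × 10^7) = 0.02181 m
Confined: Δh_c = ΔV/(S·A) = 2.96 × 10^5/(1.5 × 10^-4 × 5.43 × 10^7) = 36.35 m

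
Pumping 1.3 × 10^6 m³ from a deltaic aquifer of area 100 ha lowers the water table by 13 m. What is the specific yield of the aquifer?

A = 100 ha = 1 × 10^6 m²
Sy = ΔV / (A × Δh) = 1.3 × 10^6 m³ / (1 × 10^6 m² × 13 m) = 0.1

Sy ≈ 0.1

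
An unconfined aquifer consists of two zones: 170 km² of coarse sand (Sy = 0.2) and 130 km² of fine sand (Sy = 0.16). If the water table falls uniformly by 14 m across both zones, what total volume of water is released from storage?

A₁ = 170 km² = 1.7 × 10^8 m²; A₂ = 130 km² = 1.3 × 10^8 m²
ΔV₁ = 0.2 × 1.7 × 10^8 × 14 = 4.76 × 10^8 m³
ΔV₂ = 0.16 × 1.3 × 10^8 × 14 = 2.912 × 10^8 m³
ΔV = ΔV₁ + ΔV₂ = 7.672 × 10^8 m³

ΔV ≈ 7.67 × 10^8 m³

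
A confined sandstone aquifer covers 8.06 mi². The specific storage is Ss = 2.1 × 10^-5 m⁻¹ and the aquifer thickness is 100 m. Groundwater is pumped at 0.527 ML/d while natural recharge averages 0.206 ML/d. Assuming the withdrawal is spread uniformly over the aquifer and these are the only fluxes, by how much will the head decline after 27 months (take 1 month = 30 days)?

S = Ss × b = 2.1 × 10^-5 m⁻¹ × 100 m = 2.1 × 10^-3
A = 8.06 mi² = 2.088 × 10^7 m²
Net abstraction = 0.527 − 0.206 = 0.321 ML/d
Q_net = 0.321 ML/d = 321 m³/d
t = 27 months = 810 d
ΔV = Q × t = 321 m³/d × 810 d = 2.6 × 10^5 m³
Δh = ΔV / (S × A) = 2.6 × 10^5 / (0.0021 × 2.088 × 10^7) = 5.931 m

Δh ≈ 5.93 m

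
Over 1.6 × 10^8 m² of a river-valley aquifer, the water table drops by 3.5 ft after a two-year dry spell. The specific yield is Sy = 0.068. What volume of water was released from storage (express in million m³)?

ΔV ≈ 11.6 million m³

Δh = 3.5 ft = 1.067 m
ΔV = Sy × A × Δh = 0.068 × 1.6 × 10^8 m² × 1.067 m = 1.161 × 10^7 m³
ΔV = 1.161 × 10^7 m³ = 11.61 million m³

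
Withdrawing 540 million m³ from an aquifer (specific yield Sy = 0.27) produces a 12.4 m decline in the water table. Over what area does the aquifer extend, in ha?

A ≈ 16100 ha

ΔV = 540 million m³ = 5.4 × 10^8 m³
A = ΔV / (Sy × Δh) = 5.4 × 10^8 / (0.27 × 12.4) = 1.613 × 10^8 m²
A = 1.613 × 10^8 m² = 16130 ha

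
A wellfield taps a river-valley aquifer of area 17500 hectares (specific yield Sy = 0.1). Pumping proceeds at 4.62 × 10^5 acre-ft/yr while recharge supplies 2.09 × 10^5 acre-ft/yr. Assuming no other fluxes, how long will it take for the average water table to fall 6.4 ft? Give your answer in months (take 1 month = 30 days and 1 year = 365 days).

t ≈ 1.33 months

A = 17500 hectares = 1.75 × 10^8 m²
Δh = 6.4 ft = 1.951 m
ΔV = Sy × A × Δh = 0.1 × 1.75 × 10^8 × 1.951 = 3.414 × 10^7 m³
Net withdrawal = 4.62 × 10^5 − 2.09 × 10^5 = 2.53 × 10^5 acre-ft/yr = 8.55 × 10^5 m³/d
t = ΔV / Q = 3.414 × 10^7 m³ / 8.55 × 10^5 m³/d = 39.93 d
t = 39.93 d ≈ 1.331 months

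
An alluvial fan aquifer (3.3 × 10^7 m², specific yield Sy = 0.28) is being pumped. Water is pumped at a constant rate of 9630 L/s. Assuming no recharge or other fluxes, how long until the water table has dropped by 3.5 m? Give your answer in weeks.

ΔV = Sy × A × Δh = 0.28 × 3.3 × 10^7 × 3.5 = 3.234 × 10^7 m³
Q = 9630 L/s = 8.32 × 10^5 m³/d
t = ΔV / Q = 3.234 × 10^7 m³ / 8.32 × 10^5 m³/d = 38.87 d
t = 38.87 d ≈ 5.553 weeks

t ≈ 5.55 weeks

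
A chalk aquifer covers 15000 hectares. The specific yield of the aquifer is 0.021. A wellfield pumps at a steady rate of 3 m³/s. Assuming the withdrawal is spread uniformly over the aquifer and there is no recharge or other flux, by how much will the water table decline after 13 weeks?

A = 15000 hectares = 1.5 × 10^8 m²
Q = 3 m³/s = 2.592 × 10^5 m³/d
t = 13 weeks = 91 d
ΔV = Q × t = 2.592 × 10^5 m³/d × 91 d = 2.359 × 10^7 m³
Δh = ΔV / (Sy × A) = 2.359 × 10^7 / (0.021 × 1.5 × 10^8) = 7.488 m

Δh ≈ 7.49 m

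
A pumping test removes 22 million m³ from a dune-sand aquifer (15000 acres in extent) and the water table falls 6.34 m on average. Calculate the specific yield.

Sy ≈ 0.057

A = 15000 acres = 6.07 × 10^7 m²
ΔV = 22 million m³ = 2.2 × 10^7 m³
Sy = ΔV / (A × Δh) = 2.2 × 10^7 m³ / (6.07 × 10^7 m² × 6.34 m) = 0.05716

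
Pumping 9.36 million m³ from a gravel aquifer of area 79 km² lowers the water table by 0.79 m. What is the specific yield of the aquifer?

Sy ≈ 0.15

A = 79 km² = 7.9 × 10^7 m²
ΔV = 9.36 million m³ = 9.36 × 10^6 m³
Sy = ΔV / (A × Δh) = 9.36 × 10^6 m³ / (7.9 × 10^7 m² × 0.79 m) = 0.15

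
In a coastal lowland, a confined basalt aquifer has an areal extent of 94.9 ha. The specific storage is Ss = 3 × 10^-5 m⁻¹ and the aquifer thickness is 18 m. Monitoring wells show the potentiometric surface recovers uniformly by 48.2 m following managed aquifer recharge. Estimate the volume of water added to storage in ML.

ΔV ≈ 24.7 ML

S = Ss × b = 3 × 10^-5 m⁻¹ × 18 m = 5.4 × 10^-4
A = 94.9 ha = 9.49 × 10^5 m²
ΔV = S × A × Δh = 5.4 × 10^-4 × 9.49 × 10^5 m² × 48.2 m = 24700 m³
ΔV = 24700 m³ = 24.7 ML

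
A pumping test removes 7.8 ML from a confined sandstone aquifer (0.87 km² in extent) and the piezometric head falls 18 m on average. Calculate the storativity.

A = 0.87 km² = 8.7 × 10^5 m²
ΔV = 7.8 ML = 7800 m³
S = ΔV / (A × Δh) = 7800 m³ / (8.7 × 10^5 m² × 18 m) = 4.981 × 10^-4

S ≈ 5 × 10^-4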